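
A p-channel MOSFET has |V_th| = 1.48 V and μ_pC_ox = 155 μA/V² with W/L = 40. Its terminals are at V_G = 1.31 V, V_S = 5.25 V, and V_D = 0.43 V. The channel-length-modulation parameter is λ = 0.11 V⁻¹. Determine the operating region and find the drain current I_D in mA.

Saturation; I_D = 28.7 mA

V_SG = V_S − V_G = 5.25 − 1.31 = 3.94 V; V_SD = V_S − V_D = 5.25 − 0.43 = 4.82 V.
k_p = μ_pC_ox · (W/L) = 6.2 mA/V².
V_ov = V_SG − |V_th| = 3.94 − 1.48 = 2.46 V.
Since V_SD = 4.82 V ≥ V_ov = 2.46 V, the device is in saturation.
I_D = ½ k_p V_ov² (1 + λ V_SD) = 0.5 × 6.2 × 2.46² × (1 + 0.11 × 4.82) = 28.7 mA.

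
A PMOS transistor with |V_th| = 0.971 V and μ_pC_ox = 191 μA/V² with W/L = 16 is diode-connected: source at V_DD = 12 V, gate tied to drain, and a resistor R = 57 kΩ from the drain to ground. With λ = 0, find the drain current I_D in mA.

With gate tied to drain, V_SG = V_SD ≥ V_SG − |V_th|, so the device is in saturation.
k_p = μ_pC_ox · (W/L) = 3.056 mA/V².
KCL at the drain: ½ k_p (V_SG − |V_th|)² = (V_DD − V_SG)/R.
Let x = V_SG − 0.971. Then 87.1 x² + x − 11.03 = 0, giving x = 0.35 V (positive root), so V_SG = 1.32 V.
I_D = (V_DD − V_SG)/R = (12 − 1.32) / 57 = 0.187 mA.

I_D = 0.187 mA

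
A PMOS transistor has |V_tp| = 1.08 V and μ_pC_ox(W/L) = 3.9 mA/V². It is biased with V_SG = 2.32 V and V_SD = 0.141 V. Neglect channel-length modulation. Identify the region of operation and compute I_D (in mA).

V_ov = V_SG − |V_tp| = 2.32 − 1.08 = 1.24 V.
Since V_SD = 0.141 V < V_ov = 1.24 V, the device is in the triode region.
I_D = k_p [V_ov · V_SD − ½ V_SD²] = 3.9 × [1.24 × 0.141 − 0.5 × 0.141²] = 0.643 mA.

Triode; I_D = 0.643 mA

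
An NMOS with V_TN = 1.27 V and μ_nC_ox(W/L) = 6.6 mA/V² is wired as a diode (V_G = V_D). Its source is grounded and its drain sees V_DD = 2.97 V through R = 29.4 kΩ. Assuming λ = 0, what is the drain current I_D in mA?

I_D = 0.0535 mA

With gate tied to drain, V_GS = V_DS ≥ V_GS − V_TN, so the device is in saturation.
KCL at the drain: ½ k_n (V_GS − V_TN)² = (V_DD − V_GS)/R.
Let x = V_GS − 1.27. Then 97 x² + x − 1.7 = 0, giving x = 0.127 V (positive root), so V_GS = 1.4 V.
I_D = (V_DD − V_GS)/R = (2.97 − 1.4) / 29.4 = 0.0535 mA.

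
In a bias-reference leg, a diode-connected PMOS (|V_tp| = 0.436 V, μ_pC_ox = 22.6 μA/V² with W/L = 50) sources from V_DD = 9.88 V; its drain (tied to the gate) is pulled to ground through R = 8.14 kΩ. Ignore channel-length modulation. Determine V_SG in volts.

With gate tied to drain, V_SG = V_SD ≥ V_SG − |V_tp|, so the device is in saturation.
k_p = μ_pC_ox · (W/L) = 1.13 mA/V².
KCL at the drain: ½ k_p (V_SG − |V_tp|)² = (V_DD − V_SG)/R.
Let x = V_SG − 0.436. Then 4.6 x² + x − 9.444 = 0, giving x = 1.33 V (positive root), so V_SG = 1.76 V.
I_D = (V_DD − V_SG)/R = (9.88 − 1.76) / 8.14 = 0.997 mA.

V_SG = 1.76 V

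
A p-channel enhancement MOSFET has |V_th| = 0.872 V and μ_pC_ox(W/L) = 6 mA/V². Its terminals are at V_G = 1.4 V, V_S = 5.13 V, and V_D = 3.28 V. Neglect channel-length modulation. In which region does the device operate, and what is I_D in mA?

Triode; I_D = 21.5 mA

V_SG = V_S − V_G = 5.13 − 1.4 = 3.73 V; V_SD = V_S − V_D = 5.13 − 3.28 = 1.85 V.
V_ov = V_SG − |V_th| = 3.73 − 0.872 = 2.86 V.
Since V_SD = 1.85 V < V_ov = 2.86 V, the device is in the triode region.
I_D = k_p [V_ov · V_SD − ½ V_SD²] = 6 × [2.86 × 1.85 − 0.5 × 1.85²] = 21.5 mA.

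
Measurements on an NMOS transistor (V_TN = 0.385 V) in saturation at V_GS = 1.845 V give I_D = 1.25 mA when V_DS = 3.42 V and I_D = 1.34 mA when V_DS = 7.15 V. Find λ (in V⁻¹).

With V_GS fixed, I_D ∝ (1 + λ V_DS) in saturation, so I_D2/I_D1 = (1 + λ V_DS2)/(1 + λ V_DS1).
1.34/1.25 = 1.072 = (1 + 7.15 λ)/(1 + 3.42 λ).
Solving: λ (I_D1 V_DS2 − I_D2 V_DS1) = I_D2 − I_D1, so λ = (1.34 − 1.25) / (1.25 × 7.15 − 1.34 × 3.42) = 0.09 / 4.35 = 0.0207 V⁻¹.

λ = 0.0207 V⁻¹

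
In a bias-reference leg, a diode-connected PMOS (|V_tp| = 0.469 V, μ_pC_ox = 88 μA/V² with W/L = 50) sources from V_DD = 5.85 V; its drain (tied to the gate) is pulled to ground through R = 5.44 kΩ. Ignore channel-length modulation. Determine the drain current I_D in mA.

I_D = 0.873 mA

With gate tied to drain, V_SG = V_SD ≥ V_SG − |V_tp|, so the device is in saturation.
k_p = μ_pC_ox · (W/L) = 4.4 mA/V².
KCL at the drain: ½ k_p (V_SG − |V_tp|)² = (V_DD − V_SG)/R.
Let x = V_SG − 0.469. Then 12 x² + x − 5.381 = 0, giving x = 0.63 V (positive root), so V_SG = 1.1 V.
I_D = (V_DD − V_SG)/R = (5.85 − 1.1) / 5.44 = 0.873 mA.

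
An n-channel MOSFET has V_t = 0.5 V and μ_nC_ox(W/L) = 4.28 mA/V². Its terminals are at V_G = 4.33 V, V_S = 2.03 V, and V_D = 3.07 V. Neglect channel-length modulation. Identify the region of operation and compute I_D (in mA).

V_GS = V_G − V_S = 4.33 − 2.03 = 2.3 V; V_DS = V_D − V_S = 3.07 − 2.03 = 1.04 V.
V_ov = V_GS − V_t = 2.3 − 0.5 = 1.8 V.
Since V_DS = 1.04 V < V_ov = 1.8 V, the device is in the triode region.
I_D = k_n [V_ov · V_DS − ½ V_DS²] = 4.28 × [1.8 × 1.04 − 0.5 × 1.04²] = 5.7 mA.

Triode; I_D = 5.70 mA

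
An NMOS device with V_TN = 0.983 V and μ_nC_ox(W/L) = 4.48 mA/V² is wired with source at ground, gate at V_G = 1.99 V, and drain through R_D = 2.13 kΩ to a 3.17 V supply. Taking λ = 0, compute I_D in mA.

I_D = 1.32 mA

V_GS = V_G = 1.99 V, so V_ov = 1.99 − 0.983 = 1.01 V.
Assume saturation: I_D = ½ k_n V_ov² = 0.5 × 4.48 × 1.01² = 2.27 mA, giving V_DS = V_DD − I_D R_D = 3.17 − 2.27 × 2.13 = -1.67 V.
But -1.67 V < V_ov = 1.01 V, so the device is actually in triode.
In triode I_D = k_n[V_ov V_DS − ½ V_DS²] and I_D = (V_DD − V_DS)/R_D. Equating: 4.77 V_DS² − 10.61 V_DS + 3.17 = 0, giving V_DS = 0.356 V (the root below V_ov).
I_D = (3.17 − 0.356) / 2.13 = 1.32 mA.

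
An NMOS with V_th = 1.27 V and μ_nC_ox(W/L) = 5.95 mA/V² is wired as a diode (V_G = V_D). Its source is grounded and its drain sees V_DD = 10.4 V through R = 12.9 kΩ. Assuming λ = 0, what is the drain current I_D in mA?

With gate tied to drain, V_GS = V_DS ≥ V_GS − V_th, so the device is in saturation.
KCL at the drain: ½ k_n (V_GS − V_th)² = (V_DD − V_GS)/R.
Let x = V_GS − 1.27. Then 38.4 x² + x − 9.13 = 0, giving x = 0.475 V (positive root), so V_GS = 1.74 V.
I_D = (V_DD − V_GS)/R = (10.4 − 1.74) / 12.9 = 0.671 mA.

I_D = 0.671 mA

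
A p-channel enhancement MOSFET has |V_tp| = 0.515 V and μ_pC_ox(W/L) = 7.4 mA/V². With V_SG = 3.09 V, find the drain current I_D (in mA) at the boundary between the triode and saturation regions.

I_D = 24.5 mA

At the boundary V_SD = V_ov = V_SG − |V_tp| = 3.09 − 0.515 = 2.57 V.
I_D = ½ k_p V_ov² = 0.5 × 7.4 × 2.57² = 24.5 mA.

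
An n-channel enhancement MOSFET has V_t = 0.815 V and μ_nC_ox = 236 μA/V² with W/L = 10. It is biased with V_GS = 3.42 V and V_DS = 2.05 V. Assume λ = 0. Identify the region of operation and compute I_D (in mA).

Triode; I_D = 7.64 mA

k_n = μ_nC_ox · (W/L) = 2.36 mA/V².
V_ov = V_GS − V_t = 3.42 − 0.815 = 2.6 V.
Since V_DS = 2.05 V < V_ov = 2.6 V, the device is in the triode region.
I_D = k_n [V_ov · V_DS − ½ V_DS²] = 2.36 × [2.6 × 2.05 − 0.5 × 2.05²] = 7.64 mA.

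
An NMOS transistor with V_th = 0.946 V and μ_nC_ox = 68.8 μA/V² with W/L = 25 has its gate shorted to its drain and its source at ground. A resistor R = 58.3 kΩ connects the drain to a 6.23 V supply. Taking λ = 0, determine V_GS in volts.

V_GS = 1.26 V

With gate tied to drain, V_GS = V_DS ≥ V_GS − V_th, so the device is in saturation.
k_n = μ_nC_ox · (W/L) = 1.72 mA/V².
KCL at the drain: ½ k_n (V_GS − V_th)² = (V_DD − V_GS)/R.
Let x = V_GS − 0.946. Then 50.1 x² + x − 5.284 = 0, giving x = 0.315 V (positive root), so V_GS = 1.26 V.
I_D = (V_DD − V_GS)/R = (6.23 − 1.26) / 58.3 = 0.0852 mA.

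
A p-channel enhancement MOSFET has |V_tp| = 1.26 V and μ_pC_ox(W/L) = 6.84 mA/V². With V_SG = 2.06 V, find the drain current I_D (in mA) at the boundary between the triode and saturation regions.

I_D = 2.19 mA

At the boundary V_SD = V_ov = V_SG − |V_tp| = 2.06 − 1.26 = 0.8 V.
I_D = ½ k_p V_ov² = 0.5 × 6.84 × 0.8² = 2.19 mA.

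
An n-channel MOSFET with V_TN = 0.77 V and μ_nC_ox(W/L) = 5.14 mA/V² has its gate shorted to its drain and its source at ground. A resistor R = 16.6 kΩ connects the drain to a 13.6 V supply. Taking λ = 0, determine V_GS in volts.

With gate tied to drain, V_GS = V_DS ≥ V_GS − V_TN, so the device is in saturation.
KCL at the drain: ½ k_n (V_GS − V_TN)² = (V_DD − V_GS)/R.
Let x = V_GS − 0.77. Then 42.7 x² + x − 12.83 = 0, giving x = 0.537 V (positive root), so V_GS = 1.31 V.
I_D = (V_DD − V_GS)/R = (13.6 − 1.31) / 16.6 = 0.741 mA.

V_GS = 1.31 V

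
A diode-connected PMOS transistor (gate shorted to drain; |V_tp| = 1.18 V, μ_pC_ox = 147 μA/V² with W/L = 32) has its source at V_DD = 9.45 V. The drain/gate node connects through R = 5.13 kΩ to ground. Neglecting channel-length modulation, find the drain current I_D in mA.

I_D = 1.46 mA

With gate tied to drain, V_SG = V_SD ≥ V_SG − |V_tp|, so the device is in saturation.
k_p = μ_pC_ox · (W/L) = 4.704 mA/V².
KCL at the drain: ½ k_p (V_SG − |V_tp|)² = (V_DD − V_SG)/R.
Let x = V_SG − 1.18. Then 12.1 x² + x − 8.27 = 0, giving x = 0.787 V (positive root), so V_SG = 1.97 V.
I_D = (V_DD − V_SG)/R = (9.45 − 1.97) / 5.13 = 1.46 mA.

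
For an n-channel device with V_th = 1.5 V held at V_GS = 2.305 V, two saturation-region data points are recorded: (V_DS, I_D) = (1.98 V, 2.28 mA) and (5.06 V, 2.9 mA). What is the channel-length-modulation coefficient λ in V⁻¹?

λ = 0.107 V⁻¹

With V_GS fixed, I_D ∝ (1 + λ V_DS) in saturation, so I_D2/I_D1 = (1 + λ V_DS2)/(1 + λ V_DS1).
2.9/2.28 = 1.272 = (1 + 5.06 λ)/(1 + 1.98 λ).
Solving: λ (I_D1 V_DS2 − I_D2 V_DS1) = I_D2 − I_D1, so λ = (2.9 − 2.28) / (2.28 × 5.06 − 2.9 × 1.98) = 0.62 / 5.79 = 0.107 V⁻¹.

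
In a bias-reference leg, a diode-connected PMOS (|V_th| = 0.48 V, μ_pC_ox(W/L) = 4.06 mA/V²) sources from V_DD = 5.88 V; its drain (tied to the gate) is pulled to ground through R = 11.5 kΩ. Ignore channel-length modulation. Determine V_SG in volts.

V_SG = 0.940 V

With gate tied to drain, V_SG = V_SD ≥ V_SG − |V_th|, so the device is in saturation.
KCL at the drain: ½ k_p (V_SG − |V_th|)² = (V_DD − V_SG)/R.
Let x = V_SG − 0.48. Then 23.3 x² + x − 5.4 = 0, giving x = 0.46 V (positive root), so V_SG = 0.94 V.
I_D = (V_DD − V_SG)/R = (5.88 − 0.94) / 11.5 = 0.43 mA.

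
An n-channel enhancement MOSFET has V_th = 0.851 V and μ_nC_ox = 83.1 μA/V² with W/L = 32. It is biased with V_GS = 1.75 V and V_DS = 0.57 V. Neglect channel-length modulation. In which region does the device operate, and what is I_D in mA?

k_n = μ_nC_ox · (W/L) = 2.659 mA/V².
V_ov = V_GS − V_th = 1.75 − 0.851 = 0.899 V.
Since V_DS = 0.57 V < V_ov = 0.899 V, the device is in the triode region.
I_D = k_n [V_ov · V_DS − ½ V_DS²] = 2.659 × [0.899 × 0.57 − 0.5 × 0.57²] = 0.931 mA.

Triode; I_D = 0.931 mA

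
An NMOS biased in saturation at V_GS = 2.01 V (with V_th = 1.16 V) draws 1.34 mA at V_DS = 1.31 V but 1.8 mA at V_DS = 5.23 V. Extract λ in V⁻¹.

With V_GS fixed, I_D ∝ (1 + λ V_DS) in saturation, so I_D2/I_D1 = (1 + λ V_DS2)/(1 + λ V_DS1).
1.8/1.34 = 1.343 = (1 + 5.23 λ)/(1 + 1.31 λ).
Solving: λ (I_D1 V_DS2 − I_D2 V_DS1) = I_D2 − I_D1, so λ = (1.8 − 1.34) / (1.34 × 5.23 − 1.8 × 1.31) = 0.46 / 4.65 = 0.0989 V⁻¹.

λ = 0.0989 V⁻¹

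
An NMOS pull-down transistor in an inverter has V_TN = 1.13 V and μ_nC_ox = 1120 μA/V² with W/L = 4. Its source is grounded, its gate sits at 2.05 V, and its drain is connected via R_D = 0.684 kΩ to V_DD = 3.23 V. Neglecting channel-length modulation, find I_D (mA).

I_D = 1.90 mA

V_GS = V_G = 2.05 V, so V_ov = 2.05 − 1.13 = 0.92 V.
k_n = μ_nC_ox · (W/L) = 4.48 mA/V².
Assume saturation: I_D = ½ k_n V_ov² = 0.5 × 4.48 × 0.92² = 1.9 mA, giving V_DS = V_DD − I_D R_D = 3.23 − 1.9 × 0.684 = 1.93 V.
V_DS = 1.93 V ≥ V_ov = 0.92 V, confirming saturation.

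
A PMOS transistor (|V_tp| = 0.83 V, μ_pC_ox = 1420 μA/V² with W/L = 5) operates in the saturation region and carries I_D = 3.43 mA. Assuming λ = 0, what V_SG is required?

V_SG = 1.81 V

k_p = μ_pC_ox · (W/L) = 7.1 mA/V².
In saturation I_D = ½ k_p (V_SG − |V_tp|)², so V_SG − |V_tp| = √(2 I_D / k_p) = √(2 × 3.43 / 7.1) = 0.983 V.
V_SG = 0.83 + 0.983 = 1.81 V.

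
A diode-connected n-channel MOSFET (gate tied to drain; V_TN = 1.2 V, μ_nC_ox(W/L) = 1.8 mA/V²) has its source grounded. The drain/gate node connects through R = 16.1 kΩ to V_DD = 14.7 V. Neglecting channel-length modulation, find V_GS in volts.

V_GS = 2.13 V

With gate tied to drain, V_GS = V_DS ≥ V_GS − V_TN, so the device is in saturation.
KCL at the drain: ½ k_n (V_GS − V_TN)² = (V_DD − V_GS)/R.
Let x = V_GS − 1.2. Then 14.5 x² + x − 13.5 = 0, giving x = 0.931 V (positive root), so V_GS = 2.13 V.
I_D = (V_DD − V_GS)/R = (14.7 − 2.13) / 16.1 = 0.781 mA.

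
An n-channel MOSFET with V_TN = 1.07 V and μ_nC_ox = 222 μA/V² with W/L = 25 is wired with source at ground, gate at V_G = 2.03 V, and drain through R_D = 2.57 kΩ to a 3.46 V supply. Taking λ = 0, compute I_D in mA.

V_GS = V_G = 2.03 V, so V_ov = 2.03 − 1.07 = 0.96 V.
k_n = μ_nC_ox · (W/L) = 5.55 mA/V².
Assume saturation: I_D = ½ k_n V_ov² = 0.5 × 5.55 × 0.96² = 2.56 mA, giving V_DS = V_DD − I_D R_D = 3.46 − 2.56 × 2.57 = -3.11 V.
But -3.11 V < V_ov = 0.96 V, so the device is actually in triode.
In triode I_D = k_n[V_ov V_DS − ½ V_DS²] and I_D = (V_DD − V_DS)/R_D. Equating: 7.13 V_DS² − 14.69 V_DS + 3.46 = 0, giving V_DS = 0.271 V (the root below V_ov).
I_D = (3.46 − 0.271) / 2.57 = 1.24 mA.

I_D = 1.24 mA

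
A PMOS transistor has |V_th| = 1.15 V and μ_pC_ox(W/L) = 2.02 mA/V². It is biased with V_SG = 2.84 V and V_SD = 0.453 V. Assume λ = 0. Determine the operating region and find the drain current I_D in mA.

V_ov = V_SG − |V_th| = 2.84 − 1.15 = 1.69 V.
Since V_SD = 0.453 V < V_ov = 1.69 V, the device is in the triode region.
I_D = k_p [V_ov · V_SD − ½ V_SD²] = 2.02 × [1.69 × 0.453 − 0.5 × 0.453²] = 1.34 mA.

Triode; I_D = 1.34 mA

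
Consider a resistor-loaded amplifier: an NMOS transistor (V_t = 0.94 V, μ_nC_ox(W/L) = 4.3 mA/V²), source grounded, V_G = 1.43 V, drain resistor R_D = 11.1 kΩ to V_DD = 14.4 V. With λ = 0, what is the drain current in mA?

I_D = 0.516 mA

V_GS = V_G = 1.43 V, so V_ov = 1.43 − 0.94 = 0.49 V.
Assume saturation: I_D = ½ k_n V_ov² = 0.5 × 4.3 × 0.49² = 0.516 mA, giving V_DS = V_DD − I_D R_D = 14.4 − 0.516 × 11.1 = 8.67 V.
V_DS = 8.67 V ≥ V_ov = 0.49 V, confirming saturation.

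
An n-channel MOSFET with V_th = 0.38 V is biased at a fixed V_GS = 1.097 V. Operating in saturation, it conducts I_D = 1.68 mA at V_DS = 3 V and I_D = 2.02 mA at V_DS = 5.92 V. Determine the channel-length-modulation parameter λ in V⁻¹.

With V_GS fixed, I_D ∝ (1 + λ V_DS) in saturation, so I_D2/I_D1 = (1 + λ V_DS2)/(1 + λ V_DS1).
2.02/1.68 = 1.202 = (1 + 5.92 λ)/(1 + 3 λ).
Solving: λ (I_D1 V_DS2 − I_D2 V_DS1) = I_D2 − I_D1, so λ = (2.02 − 1.68) / (1.68 × 5.92 − 2.02 × 3) = 0.34 / 3.89 = 0.0875 V⁻¹.

λ = 0.0875 V⁻¹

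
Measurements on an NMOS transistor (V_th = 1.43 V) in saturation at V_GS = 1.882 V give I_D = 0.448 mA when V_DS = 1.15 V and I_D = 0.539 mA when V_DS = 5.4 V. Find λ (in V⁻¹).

With V_GS fixed, I_D ∝ (1 + λ V_DS) in saturation, so I_D2/I_D1 = (1 + λ V_DS2)/(1 + λ V_DS1).
0.539/0.448 = 1.203 = (1 + 5.4 λ)/(1 + 1.15 λ).
Solving: λ (I_D1 V_DS2 − I_D2 V_DS1) = I_D2 − I_D1, so λ = (0.539 − 0.448) / (0.448 × 5.4 − 0.539 × 1.15) = 0.091 / 1.8 = 0.0506 V⁻¹.

λ = 0.0506 V⁻¹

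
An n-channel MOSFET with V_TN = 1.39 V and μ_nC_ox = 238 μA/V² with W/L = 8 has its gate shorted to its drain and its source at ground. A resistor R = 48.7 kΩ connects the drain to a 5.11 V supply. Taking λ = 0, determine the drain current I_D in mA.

With gate tied to drain, V_GS = V_DS ≥ V_GS − V_TN, so the device is in saturation.
k_n = μ_nC_ox · (W/L) = 1.904 mA/V².
KCL at the drain: ½ k_n (V_GS − V_TN)² = (V_DD − V_GS)/R.
Let x = V_GS − 1.39. Then 46.4 x² + x − 3.72 = 0, giving x = 0.273 V (positive root), so V_GS = 1.66 V.
I_D = (V_DD − V_GS)/R = (5.11 − 1.66) / 48.7 = 0.0708 mA.

I_D = 0.0708 mA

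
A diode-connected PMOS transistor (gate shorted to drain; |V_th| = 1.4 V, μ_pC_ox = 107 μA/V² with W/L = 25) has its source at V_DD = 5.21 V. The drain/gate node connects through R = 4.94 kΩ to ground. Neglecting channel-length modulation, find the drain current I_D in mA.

I_D = 0.632 mA

With gate tied to drain, V_SG = V_SD ≥ V_SG − |V_th|, so the device is in saturation.
k_p = μ_pC_ox · (W/L) = 2.675 mA/V².
KCL at the drain: ½ k_p (V_SG − |V_th|)² = (V_DD − V_SG)/R.
Let x = V_SG − 1.4. Then 6.61 x² + x − 3.81 = 0, giving x = 0.687 V (positive root), so V_SG = 2.09 V.
I_D = (V_DD − V_SG)/R = (5.21 − 2.09) / 4.94 = 0.632 mA.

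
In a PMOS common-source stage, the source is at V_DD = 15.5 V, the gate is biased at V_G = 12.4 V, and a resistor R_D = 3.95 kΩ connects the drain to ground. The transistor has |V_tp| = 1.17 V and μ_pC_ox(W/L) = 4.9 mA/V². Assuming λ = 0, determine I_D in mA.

I_D = 3.81 mA

V_SG = V_DD − V_G = 15.5 − 12.4 = 3.1 V, so V_ov = 3.1 − 1.17 = 1.93 V.
Assume saturation: I_D = ½ k_p V_ov² = 0.5 × 4.9 × 1.93² = 9.13 mA, giving V_SD = V_DD − I_D R_D = 15.5 − 9.13 × 3.95 = -20.5 V.
But -20.5 V < V_ov = 1.93 V, so the device is actually in triode.
In triode I_D = k_p[V_ov V_SD − ½ V_SD²] and I_D = (V_DD − V_SD)/R_D. Equating: 9.68 V_SD² − 38.36 V_SD + 15.5 = 0, giving V_SD = 0.457 V (the root below V_ov).
I_D = (15.5 − 0.457) / 3.95 = 3.81 mA.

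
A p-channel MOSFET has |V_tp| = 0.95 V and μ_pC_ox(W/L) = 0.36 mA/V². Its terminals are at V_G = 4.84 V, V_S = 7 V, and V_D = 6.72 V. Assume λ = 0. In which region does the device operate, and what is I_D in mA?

Triode; I_D = 0.108 mA

V_SG = V_S − V_G = 7 − 4.84 = 2.16 V; V_SD = V_S − V_D = 7 − 6.72 = 0.28 V.
V_ov = V_SG − |V_tp| = 2.16 − 0.95 = 1.21 V.
Since V_SD = 0.28 V < V_ov = 1.21 V, the device is in the triode region.
I_D = k_p [V_ov · V_SD − ½ V_SD²] = 0.36 × [1.21 × 0.28 − 0.5 × 0.28²] = 0.108 mA.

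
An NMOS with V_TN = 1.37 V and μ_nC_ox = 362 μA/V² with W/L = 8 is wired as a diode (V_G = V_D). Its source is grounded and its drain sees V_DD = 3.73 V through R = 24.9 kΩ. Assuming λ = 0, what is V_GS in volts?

With gate tied to drain, V_GS = V_DS ≥ V_GS − V_TN, so the device is in saturation.
k_n = μ_nC_ox · (W/L) = 2.896 mA/V².
KCL at the drain: ½ k_n (V_GS − V_TN)² = (V_DD − V_GS)/R.
Let x = V_GS − 1.37. Then 36.1 x² + x − 2.36 = 0, giving x = 0.242 V (positive root), so V_GS = 1.61 V.
I_D = (V_DD − V_GS)/R = (3.73 − 1.61) / 24.9 = 0.085 mA.

V_GS = 1.61 V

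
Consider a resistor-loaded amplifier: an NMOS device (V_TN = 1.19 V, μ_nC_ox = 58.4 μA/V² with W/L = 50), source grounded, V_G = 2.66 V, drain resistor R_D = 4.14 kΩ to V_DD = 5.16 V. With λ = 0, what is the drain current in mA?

V_GS = V_G = 2.66 V, so V_ov = 2.66 − 1.19 = 1.47 V.
k_n = μ_nC_ox · (W/L) = 2.92 mA/V².
Assume saturation: I_D = ½ k_n V_ov² = 0.5 × 2.92 × 1.47² = 3.15 mA, giving V_DS = V_DD − I_D R_D = 5.16 − 3.15 × 4.14 = -7.9 V.
But -7.9 V < V_ov = 1.47 V, so the device is actually in triode.
In triode I_D = k_n[V_ov V_DS − ½ V_DS²] and I_D = (V_DD − V_DS)/R_D. Equating: 6.04 V_DS² − 18.77 V_DS + 5.16 = 0, giving V_DS = 0.305 V (the root below V_ov).
I_D = (5.16 − 0.305) / 4.14 = 1.17 mA.

I_D = 1.17 mA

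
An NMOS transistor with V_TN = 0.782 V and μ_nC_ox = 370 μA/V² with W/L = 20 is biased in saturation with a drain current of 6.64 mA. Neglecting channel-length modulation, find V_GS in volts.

V_GS = 2.12 V

k_n = μ_nC_ox · (W/L) = 7.4 mA/V².
In saturation I_D = ½ k_n (V_GS − V_TN)², so V_GS − V_TN = √(2 I_D / k_n) = √(2 × 6.64 / 7.4) = 1.34 V.
V_GS = 0.782 + 1.34 = 2.12 V.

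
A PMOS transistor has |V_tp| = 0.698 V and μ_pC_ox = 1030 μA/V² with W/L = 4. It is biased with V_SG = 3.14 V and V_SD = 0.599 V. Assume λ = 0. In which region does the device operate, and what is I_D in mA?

k_p = μ_pC_ox · (W/L) = 4.12 mA/V².
V_ov = V_SG − |V_tp| = 3.14 − 0.698 = 2.44 V.
Since V_SD = 0.599 V < V_ov = 2.44 V, the device is in the triode region.
I_D = k_p [V_ov · V_SD − ½ V_SD²] = 4.12 × [2.44 × 0.599 − 0.5 × 0.599²] = 5.29 mA.

Triode; I_D = 5.29 mA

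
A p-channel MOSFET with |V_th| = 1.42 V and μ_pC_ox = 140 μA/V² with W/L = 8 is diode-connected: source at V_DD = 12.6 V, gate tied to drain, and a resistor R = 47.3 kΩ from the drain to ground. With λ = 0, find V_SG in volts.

With gate tied to drain, V_SG = V_SD ≥ V_SG − |V_th|, so the device is in saturation.
k_p = μ_pC_ox · (W/L) = 1.12 mA/V².
KCL at the drain: ½ k_p (V_SG − |V_th|)² = (V_DD − V_SG)/R.
Let x = V_SG − 1.42. Then 26.5 x² + x − 11.18 = 0, giving x = 0.631 V (positive root), so V_SG = 2.05 V.
I_D = (V_DD − V_SG)/R = (12.6 − 2.05) / 47.3 = 0.223 mA.

V_SG = 2.05 V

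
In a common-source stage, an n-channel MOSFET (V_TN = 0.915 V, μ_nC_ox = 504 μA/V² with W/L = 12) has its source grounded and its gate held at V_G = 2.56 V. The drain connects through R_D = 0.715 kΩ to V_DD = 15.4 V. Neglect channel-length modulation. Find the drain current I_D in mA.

V_GS = V_G = 2.56 V, so V_ov = 2.56 − 0.915 = 1.65 V.
k_n = μ_nC_ox · (W/L) = 6.048 mA/V².
Assume saturation: I_D = ½ k_n V_ov² = 0.5 × 6.048 × 1.65² = 8.18 mA, giving V_DS = V_DD − I_D R_D = 15.4 − 8.18 × 0.715 = 9.55 V.
V_DS = 9.55 V ≥ V_ov = 1.65 V, confirming saturation.

I_D = 8.18 mA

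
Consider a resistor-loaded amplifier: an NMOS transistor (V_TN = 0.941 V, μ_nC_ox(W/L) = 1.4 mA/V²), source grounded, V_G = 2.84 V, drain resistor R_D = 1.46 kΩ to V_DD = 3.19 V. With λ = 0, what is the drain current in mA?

I_D = 1.65 mA

V_GS = V_G = 2.84 V, so V_ov = 2.84 − 0.941 = 1.9 V.
Assume saturation: I_D = ½ k_n V_ov² = 0.5 × 1.4 × 1.9² = 2.52 mA, giving V_DS = V_DD − I_D R_D = 3.19 − 2.52 × 1.46 = -0.496 V.
But -0.496 V < V_ov = 1.9 V, so the device is actually in triode.
In triode I_D = k_n[V_ov V_DS − ½ V_DS²] and I_D = (V_DD − V_DS)/R_D. Equating: 1.02 V_DS² − 4.882 V_DS + 3.19 = 0, giving V_DS = 0.781 V (the root below V_ov).
I_D = (3.19 − 0.781) / 1.46 = 1.65 mA.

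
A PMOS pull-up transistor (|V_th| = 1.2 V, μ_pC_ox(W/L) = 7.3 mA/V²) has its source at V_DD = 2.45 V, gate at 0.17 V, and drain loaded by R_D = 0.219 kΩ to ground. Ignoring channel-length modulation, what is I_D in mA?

V_SG = V_DD − V_G = 2.45 − 0.17 = 2.28 V, so V_ov = 2.28 − 1.2 = 1.08 V.
Assume saturation: I_D = ½ k_p V_ov² = 0.5 × 7.3 × 1.08² = 4.26 mA, giving V_SD = V_DD − I_D R_D = 2.45 − 4.26 × 0.219 = 1.52 V.
V_SD = 1.52 V ≥ V_ov = 1.08 V, confirming saturation.

I_D = 4.26 mA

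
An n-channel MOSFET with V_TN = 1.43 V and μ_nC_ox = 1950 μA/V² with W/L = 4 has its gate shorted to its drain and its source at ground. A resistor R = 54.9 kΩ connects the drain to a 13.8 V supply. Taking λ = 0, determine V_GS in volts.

With gate tied to drain, V_GS = V_DS ≥ V_GS − V_TN, so the device is in saturation.
k_n = μ_nC_ox · (W/L) = 7.8 mA/V².
KCL at the drain: ½ k_n (V_GS − V_TN)² = (V_DD − V_GS)/R.
Let x = V_GS − 1.43. Then 214 x² + x − 12.37 = 0, giving x = 0.238 V (positive root), so V_GS = 1.67 V.
I_D = (V_DD − V_GS)/R = (13.8 − 1.67) / 54.9 = 0.221 mA.

V_GS = 1.67 V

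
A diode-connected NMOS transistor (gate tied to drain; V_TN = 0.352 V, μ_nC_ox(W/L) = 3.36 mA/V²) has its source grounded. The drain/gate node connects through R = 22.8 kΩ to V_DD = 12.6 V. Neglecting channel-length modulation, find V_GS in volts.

With gate tied to drain, V_GS = V_DS ≥ V_GS − V_TN, so the device is in saturation.
KCL at the drain: ½ k_n (V_GS − V_TN)² = (V_DD − V_GS)/R.
Let x = V_GS − 0.352. Then 38.3 x² + x − 12.25 = 0, giving x = 0.553 V (positive root), so V_GS = 0.905 V.
I_D = (V_DD − V_GS)/R = (12.6 − 0.905) / 22.8 = 0.513 mA.

V_GS = 0.905 V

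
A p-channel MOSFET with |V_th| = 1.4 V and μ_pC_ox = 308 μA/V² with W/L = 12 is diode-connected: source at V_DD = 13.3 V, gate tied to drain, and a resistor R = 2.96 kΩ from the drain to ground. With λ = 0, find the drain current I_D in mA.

I_D = 3.55 mA

With gate tied to drain, V_SG = V_SD ≥ V_SG − |V_th|, so the device is in saturation.
k_p = μ_pC_ox · (W/L) = 3.696 mA/V².
KCL at the drain: ½ k_p (V_SG − |V_th|)² = (V_DD − V_SG)/R.
Let x = V_SG − 1.4. Then 5.47 x² + x − 11.9 = 0, giving x = 1.39 V (positive root), so V_SG = 2.79 V.
I_D = (V_DD − V_SG)/R = (13.3 − 2.79) / 2.96 = 3.55 mA.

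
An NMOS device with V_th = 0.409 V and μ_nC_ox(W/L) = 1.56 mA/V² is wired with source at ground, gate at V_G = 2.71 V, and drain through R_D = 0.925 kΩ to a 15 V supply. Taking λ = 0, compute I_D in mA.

V_GS = V_G = 2.71 V, so V_ov = 2.71 − 0.409 = 2.3 V.
Assume saturation: I_D = ½ k_n V_ov² = 0.5 × 1.56 × 2.3² = 4.13 mA, giving V_DS = V_DD − I_D R_D = 15 − 4.13 × 0.925 = 11.2 V.
V_DS = 11.2 V ≥ V_ov = 2.3 V, confirming saturation.

I_D = 4.13 mA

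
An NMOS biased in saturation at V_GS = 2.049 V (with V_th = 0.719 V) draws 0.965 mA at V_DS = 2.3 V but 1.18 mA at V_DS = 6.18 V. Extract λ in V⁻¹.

λ = 0.0662 V⁻¹

With V_GS fixed, I_D ∝ (1 + λ V_DS) in saturation, so I_D2/I_D1 = (1 + λ V_DS2)/(1 + λ V_DS1).
1.18/0.965 = 1.223 = (1 + 6.18 λ)/(1 + 2.3 λ).
Solving: λ (I_D1 V_DS2 − I_D2 V_DS1) = I_D2 − I_D1, so λ = (1.18 − 0.965) / (0.965 × 6.18 − 1.18 × 2.3) = 0.215 / 3.25 = 0.0662 V⁻¹.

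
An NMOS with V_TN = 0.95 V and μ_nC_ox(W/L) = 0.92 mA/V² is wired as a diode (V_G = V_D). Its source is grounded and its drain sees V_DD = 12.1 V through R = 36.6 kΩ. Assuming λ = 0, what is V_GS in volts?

With gate tied to drain, V_GS = V_DS ≥ V_GS − V_TN, so the device is in saturation.
KCL at the drain: ½ k_n (V_GS − V_TN)² = (V_DD − V_GS)/R.
Let x = V_GS − 0.95. Then 16.8 x² + x − 11.15 = 0, giving x = 0.785 V (positive root), so V_GS = 1.73 V.
I_D = (V_DD − V_GS)/R = (12.1 − 1.73) / 36.6 = 0.283 mA.

V_GS = 1.73 V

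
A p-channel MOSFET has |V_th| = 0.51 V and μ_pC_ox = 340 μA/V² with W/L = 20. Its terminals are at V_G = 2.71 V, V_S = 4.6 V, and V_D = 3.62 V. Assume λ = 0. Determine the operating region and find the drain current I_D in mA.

Triode; I_D = 5.93 mA

V_SG = V_S − V_G = 4.6 − 2.71 = 1.89 V; V_SD = V_S − V_D = 4.6 − 3.62 = 0.98 V.
k_p = μ_pC_ox · (W/L) = 6.8 mA/V².
V_ov = V_SG − |V_th| = 1.89 − 0.51 = 1.38 V.
Since V_SD = 0.98 V < V_ov = 1.38 V, the device is in the triode region.
I_D = k_p [V_ov · V_SD − ½ V_SD²] = 6.8 × [1.38 × 0.98 − 0.5 × 0.98²] = 5.93 mA.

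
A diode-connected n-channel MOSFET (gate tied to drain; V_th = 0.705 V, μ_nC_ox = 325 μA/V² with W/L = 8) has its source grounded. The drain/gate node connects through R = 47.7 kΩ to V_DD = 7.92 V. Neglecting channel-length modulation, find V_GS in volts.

V_GS = 1.04 V

With gate tied to drain, V_GS = V_DS ≥ V_GS − V_th, so the device is in saturation.
k_n = μ_nC_ox · (W/L) = 2.6 mA/V².
KCL at the drain: ½ k_n (V_GS − V_th)² = (V_DD − V_GS)/R.
Let x = V_GS − 0.705. Then 62 x² + x − 7.215 = 0, giving x = 0.333 V (positive root), so V_GS = 1.04 V.
I_D = (V_DD − V_GS)/R = (7.92 − 1.04) / 47.7 = 0.144 mA.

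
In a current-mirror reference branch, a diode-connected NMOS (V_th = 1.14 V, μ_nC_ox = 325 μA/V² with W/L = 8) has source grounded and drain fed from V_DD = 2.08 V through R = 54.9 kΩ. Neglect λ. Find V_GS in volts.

V_GS = 1.25 V

With gate tied to drain, V_GS = V_DS ≥ V_GS − V_th, so the device is in saturation.
k_n = μ_nC_ox · (W/L) = 2.6 mA/V².
KCL at the drain: ½ k_n (V_GS − V_th)² = (V_DD − V_GS)/R.
Let x = V_GS − 1.14. Then 71.4 x² + x − 0.94 = 0, giving x = 0.108 V (positive root), so V_GS = 1.25 V.
I_D = (V_DD − V_GS)/R = (2.08 − 1.25) / 54.9 = 0.0152 mA.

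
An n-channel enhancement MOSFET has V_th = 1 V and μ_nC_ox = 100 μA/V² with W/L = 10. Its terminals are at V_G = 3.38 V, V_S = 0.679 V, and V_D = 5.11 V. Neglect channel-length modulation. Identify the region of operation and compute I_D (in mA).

V_GS = V_G − V_S = 3.38 − 0.679 = 2.7 V; V_DS = V_D − V_S = 5.11 − 0.679 = 4.43 V.
k_n = μ_nC_ox · (W/L) = 1 mA/V².
V_ov = V_GS − V_th = 2.7 − 1 = 1.7 V.
Since V_DS = 4.43 V ≥ V_ov = 1.7 V, the device is in saturation.
I_D = ½ k_n V_ov² = 0.5 × 1 × 1.7² = 1.45 mA.

Saturation; I_D = 1.45 mA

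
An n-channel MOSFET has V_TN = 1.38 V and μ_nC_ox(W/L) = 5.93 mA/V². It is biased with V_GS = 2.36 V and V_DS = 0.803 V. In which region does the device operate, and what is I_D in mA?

V_ov = V_GS − V_TN = 2.36 − 1.38 = 0.98 V.
Since V_DS = 0.803 V < V_ov = 0.98 V, the device is in the triode region.
I_D = k_n [V_ov · V_DS − ½ V_DS²] = 5.93 × [0.98 × 0.803 − 0.5 × 0.803²] = 2.75 mA.

Triode; I_D = 2.75 mA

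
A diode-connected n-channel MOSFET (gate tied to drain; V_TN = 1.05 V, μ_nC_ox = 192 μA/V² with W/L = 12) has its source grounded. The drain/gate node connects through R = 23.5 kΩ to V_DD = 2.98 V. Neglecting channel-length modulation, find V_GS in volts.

With gate tied to drain, V_GS = V_DS ≥ V_GS − V_TN, so the device is in saturation.
k_n = μ_nC_ox · (W/L) = 2.304 mA/V².
KCL at the drain: ½ k_n (V_GS − V_TN)² = (V_DD − V_GS)/R.
Let x = V_GS − 1.05. Then 27.1 x² + x − 1.93 = 0, giving x = 0.249 V (positive root), so V_GS = 1.3 V.
I_D = (V_DD − V_GS)/R = (2.98 − 1.3) / 23.5 = 0.0715 mA.

V_GS = 1.30 V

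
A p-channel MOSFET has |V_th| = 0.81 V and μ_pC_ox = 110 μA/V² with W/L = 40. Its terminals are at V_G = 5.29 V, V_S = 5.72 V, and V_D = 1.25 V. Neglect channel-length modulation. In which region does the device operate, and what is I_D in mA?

Cutoff; I_D = 0 mA

V_SG = V_S − V_G = 5.72 − 5.29 = 0.43 V; V_SD = V_S − V_D = 5.72 − 1.25 = 4.47 V.
V_SG = 0.43 V < |V_th| = 0.81 V, so the transistor is in cutoff.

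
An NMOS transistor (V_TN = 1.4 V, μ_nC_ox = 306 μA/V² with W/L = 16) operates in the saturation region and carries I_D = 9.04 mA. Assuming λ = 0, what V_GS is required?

k_n = μ_nC_ox · (W/L) = 4.896 mA/V².
In saturation I_D = ½ k_n (V_GS − V_TN)², so V_GS − V_TN = √(2 I_D / k_n) = √(2 × 9.04 / 4.896) = 1.92 V.
V_GS = 1.4 + 1.92 = 3.32 V.

V_GS = 3.32 V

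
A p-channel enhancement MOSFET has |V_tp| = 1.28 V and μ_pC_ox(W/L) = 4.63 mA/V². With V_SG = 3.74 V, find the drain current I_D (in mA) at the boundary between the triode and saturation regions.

I_D = 14.0 mA

At the boundary V_SD = V_ov = V_SG − |V_tp| = 3.74 − 1.28 = 2.46 V.
I_D = ½ k_p V_ov² = 0.5 × 4.63 × 2.46² = 14 mA.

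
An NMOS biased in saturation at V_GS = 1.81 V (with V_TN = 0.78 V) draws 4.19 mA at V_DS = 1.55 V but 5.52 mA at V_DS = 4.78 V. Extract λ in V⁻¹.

With V_GS fixed, I_D ∝ (1 + λ V_DS) in saturation, so I_D2/I_D1 = (1 + λ V_DS2)/(1 + λ V_DS1).
5.52/4.19 = 1.317 = (1 + 4.78 λ)/(1 + 1.55 λ).
Solving: λ (I_D1 V_DS2 − I_D2 V_DS1) = I_D2 − I_D1, so λ = (5.52 − 4.19) / (4.19 × 4.78 − 5.52 × 1.55) = 1.33 / 11.5 = 0.116 V⁻¹.

λ = 0.116 V⁻¹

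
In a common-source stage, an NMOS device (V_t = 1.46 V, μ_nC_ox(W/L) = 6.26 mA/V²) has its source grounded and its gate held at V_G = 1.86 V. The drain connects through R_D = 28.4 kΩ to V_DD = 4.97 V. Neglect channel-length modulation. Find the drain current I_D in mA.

I_D = 0.172 mA

V_GS = V_G = 1.86 V, so V_ov = 1.86 − 1.46 = 0.4 V.
Assume saturation: I_D = ½ k_n V_ov² = 0.5 × 6.26 × 0.4² = 0.501 mA, giving V_DS = V_DD − I_D R_D = 4.97 − 0.501 × 28.4 = -9.25 V.
But -9.25 V < V_ov = 0.4 V, so the device is actually in triode.
In triode I_D = k_n[V_ov V_DS − ½ V_DS²] and I_D = (V_DD − V_DS)/R_D. Equating: 88.9 V_DS² − 72.11 V_DS + 4.97 = 0, giving V_DS = 0.076 V (the root below V_ov).
I_D = (4.97 − 0.076) / 28.4 = 0.172 mA.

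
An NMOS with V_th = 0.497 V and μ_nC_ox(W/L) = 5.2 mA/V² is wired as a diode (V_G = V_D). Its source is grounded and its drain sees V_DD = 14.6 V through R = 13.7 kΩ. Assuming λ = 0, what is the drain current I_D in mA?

With gate tied to drain, V_GS = V_DS ≥ V_GS − V_th, so the device is in saturation.
KCL at the drain: ½ k_n (V_GS − V_th)² = (V_DD − V_GS)/R.
Let x = V_GS − 0.497. Then 35.6 x² + x − 14.1 = 0, giving x = 0.615 V (positive root), so V_GS = 1.11 V.
I_D = (V_DD − V_GS)/R = (14.6 − 1.11) / 13.7 = 0.985 mA.

I_D = 0.985 mA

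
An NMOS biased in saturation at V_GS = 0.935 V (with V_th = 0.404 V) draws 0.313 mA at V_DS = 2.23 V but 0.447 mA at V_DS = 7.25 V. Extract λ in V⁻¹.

With V_GS fixed, I_D ∝ (1 + λ V_DS) in saturation, so I_D2/I_D1 = (1 + λ V_DS2)/(1 + λ V_DS1).
0.447/0.313 = 1.428 = (1 + 7.25 λ)/(1 + 2.23 λ).
Solving: λ (I_D1 V_DS2 − I_D2 V_DS1) = I_D2 − I_D1, so λ = (0.447 − 0.313) / (0.313 × 7.25 − 0.447 × 2.23) = 0.134 / 1.27 = 0.105 V⁻¹.

λ = 0.105 V⁻¹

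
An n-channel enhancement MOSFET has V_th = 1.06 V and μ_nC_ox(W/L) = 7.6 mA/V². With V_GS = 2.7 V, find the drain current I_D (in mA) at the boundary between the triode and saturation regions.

I_D = 10.2 mA

At the boundary V_DS = V_ov = V_GS − V_th = 2.7 − 1.06 = 1.64 V.
I_D = ½ k_n V_ov² = 0.5 × 7.6 × 1.64² = 10.2 mA.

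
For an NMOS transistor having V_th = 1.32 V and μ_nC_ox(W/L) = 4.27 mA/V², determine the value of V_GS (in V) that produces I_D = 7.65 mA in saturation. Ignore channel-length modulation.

In saturation I_D = ½ k_n (V_GS − V_th)², so V_GS − V_th = √(2 I_D / k_n) = √(2 × 7.65 / 4.27) = 1.89 V.
V_GS = 1.32 + 1.89 = 3.21 V.

V_GS = 3.21 V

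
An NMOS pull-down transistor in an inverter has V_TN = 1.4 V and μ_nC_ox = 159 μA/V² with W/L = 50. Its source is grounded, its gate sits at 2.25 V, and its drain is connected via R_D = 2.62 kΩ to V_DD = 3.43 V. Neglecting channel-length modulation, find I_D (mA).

I_D = 1.23 mA

V_GS = V_G = 2.25 V, so V_ov = 2.25 − 1.4 = 0.85 V.
k_n = μ_nC_ox · (W/L) = 7.95 mA/V².
Assume saturation: I_D = ½ k_n V_ov² = 0.5 × 7.95 × 0.85² = 2.87 mA, giving V_DS = V_DD − I_D R_D = 3.43 − 2.87 × 2.62 = -4.09 V.
But -4.09 V < V_ov = 0.85 V, so the device is actually in triode.
In triode I_D = k_n[V_ov V_DS − ½ V_DS²] and I_D = (V_DD − V_DS)/R_D. Equating: 10.4 V_DS² − 18.7 V_DS + 3.43 = 0, giving V_DS = 0.207 V (the root below V_ov).
I_D = (3.43 − 0.207) / 2.62 = 1.23 mA.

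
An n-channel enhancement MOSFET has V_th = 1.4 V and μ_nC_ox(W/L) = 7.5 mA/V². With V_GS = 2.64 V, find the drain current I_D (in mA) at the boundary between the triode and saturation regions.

I_D = 5.77 mA

At the boundary V_DS = V_ov = V_GS − V_th = 2.64 − 1.4 = 1.24 V.
I_D = ½ k_n V_ov² = 0.5 × 7.5 × 1.24² = 5.77 mA.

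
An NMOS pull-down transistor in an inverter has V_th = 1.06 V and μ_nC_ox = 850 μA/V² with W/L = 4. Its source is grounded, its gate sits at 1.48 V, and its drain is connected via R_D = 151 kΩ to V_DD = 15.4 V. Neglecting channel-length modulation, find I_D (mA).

I_D = 0.101 mA

V_GS = V_G = 1.48 V, so V_ov = 1.48 − 1.06 = 0.42 V.
k_n = μ_nC_ox · (W/L) = 3.4 mA/V².
Assume saturation: I_D = ½ k_n V_ov² = 0.5 × 3.4 × 0.42² = 0.3 mA, giving V_DS = V_DD − I_D R_D = 15.4 − 0.3 × 151 = -29.9 V.
But -29.9 V < V_ov = 0.42 V, so the device is actually in triode.
In triode I_D = k_n[V_ov V_DS − ½ V_DS²] and I_D = (V_DD − V_DS)/R_D. Equating: 257 V_DS² − 216.6 V_DS + 15.4 = 0, giving V_DS = 0.0784 V (the root below V_ov).
I_D = (15.4 − 0.0784) / 151 = 0.101 mA.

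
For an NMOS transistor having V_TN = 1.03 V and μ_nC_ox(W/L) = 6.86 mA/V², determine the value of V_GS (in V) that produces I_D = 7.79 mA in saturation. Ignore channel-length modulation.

In saturation I_D = ½ k_n (V_GS − V_TN)², so V_GS − V_TN = √(2 I_D / k_n) = √(2 × 7.79 / 6.86) = 1.51 V.
V_GS = 1.03 + 1.51 = 2.54 V.

V_GS = 2.54 V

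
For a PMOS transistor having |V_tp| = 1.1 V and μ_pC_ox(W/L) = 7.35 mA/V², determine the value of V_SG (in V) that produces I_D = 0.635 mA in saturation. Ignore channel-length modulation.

In saturation I_D = ½ k_p (V_SG − |V_tp|)², so V_SG − |V_tp| = √(2 I_D / k_p) = √(2 × 0.635 / 7.35) = 0.416 V.
V_SG = 1.1 + 0.416 = 1.52 V.

V_SG = 1.52 V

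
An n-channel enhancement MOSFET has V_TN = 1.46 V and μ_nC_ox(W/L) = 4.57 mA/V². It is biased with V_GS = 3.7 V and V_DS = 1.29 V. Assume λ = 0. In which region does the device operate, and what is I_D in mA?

Triode; I_D = 9.40 mA

V_ov = V_GS − V_TN = 3.7 − 1.46 = 2.24 V.
Since V_DS = 1.29 V < V_ov = 2.24 V, the device is in the triode region.
I_D = k_n [V_ov · V_DS − ½ V_DS²] = 4.57 × [2.24 × 1.29 − 0.5 × 1.29²] = 9.4 mA.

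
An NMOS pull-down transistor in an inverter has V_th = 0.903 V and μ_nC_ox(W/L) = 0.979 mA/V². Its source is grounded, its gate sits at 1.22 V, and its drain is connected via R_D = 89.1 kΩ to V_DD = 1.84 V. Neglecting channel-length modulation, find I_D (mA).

I_D = 0.0198 mA

V_GS = V_G = 1.22 V, so V_ov = 1.22 − 0.903 = 0.317 V.
Assume saturation: I_D = ½ k_n V_ov² = 0.5 × 0.979 × 0.317² = 0.0492 mA, giving V_DS = V_DD − I_D R_D = 1.84 − 0.0492 × 89.1 = -2.54 V.
But -2.54 V < V_ov = 0.317 V, so the device is actually in triode.
In triode I_D = k_n[V_ov V_DS − ½ V_DS²] and I_D = (V_DD − V_DS)/R_D. Equating: 43.6 V_DS² − 28.65 V_DS + 1.84 = 0, giving V_DS = 0.0721 V (the root below V_ov).
I_D = (1.84 − 0.0721) / 89.1 = 0.0198 mA.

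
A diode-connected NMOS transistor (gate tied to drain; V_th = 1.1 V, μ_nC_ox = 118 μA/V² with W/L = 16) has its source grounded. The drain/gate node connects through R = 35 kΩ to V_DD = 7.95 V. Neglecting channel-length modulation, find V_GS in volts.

V_GS = 1.54 V

With gate tied to drain, V_GS = V_DS ≥ V_GS − V_th, so the device is in saturation.
k_n = μ_nC_ox · (W/L) = 1.888 mA/V².
KCL at the drain: ½ k_n (V_GS − V_th)² = (V_DD − V_GS)/R.
Let x = V_GS − 1.1. Then 33 x² + x − 6.85 = 0, giving x = 0.44 V (positive root), so V_GS = 1.54 V.
I_D = (V_DD − V_GS)/R = (7.95 − 1.54) / 35 = 0.183 mA.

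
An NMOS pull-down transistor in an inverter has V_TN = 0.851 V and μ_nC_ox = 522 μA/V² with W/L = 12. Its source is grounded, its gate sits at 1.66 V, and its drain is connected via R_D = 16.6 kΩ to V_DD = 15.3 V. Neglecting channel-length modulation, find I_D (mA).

I_D = 0.909 mA

V_GS = V_G = 1.66 V, so V_ov = 1.66 − 0.851 = 0.809 V.
k_n = μ_nC_ox · (W/L) = 6.264 mA/V².
Assume saturation: I_D = ½ k_n V_ov² = 0.5 × 6.264 × 0.809² = 2.05 mA, giving V_DS = V_DD − I_D R_D = 15.3 − 2.05 × 16.6 = -18.7 V.
But -18.7 V < V_ov = 0.809 V, so the device is actually in triode.
In triode I_D = k_n[V_ov V_DS − ½ V_DS²] and I_D = (V_DD − V_DS)/R_D. Equating: 52 V_DS² − 85.12 V_DS + 15.3 = 0, giving V_DS = 0.206 V (the root below V_ov).
I_D = (15.3 − 0.206) / 16.6 = 0.909 mA.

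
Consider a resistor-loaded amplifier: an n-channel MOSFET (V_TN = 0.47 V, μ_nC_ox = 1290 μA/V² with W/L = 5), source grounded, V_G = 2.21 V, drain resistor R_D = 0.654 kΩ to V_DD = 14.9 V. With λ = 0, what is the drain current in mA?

I_D = 9.76 mA

V_GS = V_G = 2.21 V, so V_ov = 2.21 − 0.47 = 1.74 V.
k_n = μ_nC_ox · (W/L) = 6.45 mA/V².
Assume saturation: I_D = ½ k_n V_ov² = 0.5 × 6.45 × 1.74² = 9.76 mA, giving V_DS = V_DD − I_D R_D = 14.9 − 9.76 × 0.654 = 8.51 V.
V_DS = 8.51 V ≥ V_ov = 1.74 V, confirming saturation.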